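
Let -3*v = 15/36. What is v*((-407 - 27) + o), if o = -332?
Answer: 1915/18 ≈ 106.39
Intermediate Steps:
v = -5/36 ≈ -0.13889
v*((-407 - 27) + o) = -5*((-407 - 27) - 332)/36 = -5*(-434 - 332)/36 = -5/36*(-766) = 1915/18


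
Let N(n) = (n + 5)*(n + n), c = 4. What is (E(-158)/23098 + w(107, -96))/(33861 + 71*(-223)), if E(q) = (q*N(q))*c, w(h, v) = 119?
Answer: -13903637/208205372 ≈ -0.066778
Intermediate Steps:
N(n) = 2*n*(5 + n) (N(n) = (5 + n)*(2*n) = 2*n*(5 + n))
E(q) = 8*q²*(5 + q) (E(q) = (q*(2*q*(5 + q)))*4 = (2*q²*(5 + q))*4 = 8*q²*(5 + q))
(E(-158)/23098 + w(107, -96))/(33861 + 71*(-223)) = ((8*(-158)²*(5 - 158))/23098 + 119)/(33861 + 71*(-223)) = ((8*24964*(-153))*(1/23098) + 119)/(33861 - 15833) = (-30555936*1/23098 + 119)/18028 = (-15277968/11549 + 119)*(1/18028) = -13903637/11549*1/18028 = -13903637/208205372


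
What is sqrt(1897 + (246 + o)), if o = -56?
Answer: sqrt(2087) ≈ 45.684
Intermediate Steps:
sqrt(1897 + (246 + o)) = sqrt(1897 + (246 - 56)) = sqrt(1897 + 190) = sqrt(2087)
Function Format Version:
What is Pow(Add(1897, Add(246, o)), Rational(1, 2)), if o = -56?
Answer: Pow(2087, Rational(1, 2)) ≈ 45.684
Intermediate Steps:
Pow(Add(1897, Add(246, o)), Rational(1, 2)) = Pow(Add(1897, Add(246, -56)), Rational(1, 2)) = Pow(Add(1897, 190), Rational(1, 2)) = Pow(2087, Rational(1, 2))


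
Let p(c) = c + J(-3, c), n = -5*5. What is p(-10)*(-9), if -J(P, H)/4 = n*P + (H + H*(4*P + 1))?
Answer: 6390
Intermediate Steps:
n = -25
J(P, H) = -4*H + 100*P - 4*H*(1 + 4*P) (J(P, H) = -4*(-25*P + (H + H*(4*P + 1))) = -4*(-25*P + (H + H*(1 + 4*P))) = -4*(H - 25*P + H*(1 + 4*P)) = -4*H + 100*P - 4*H*(1 + 4*P))
p(c) = -300 + 41*c (p(c) = c + (-8*c + 100*(-3) - 16*c*(-3)) = c + (-8*c - 300 + 48*c) = c + (-300 + 40*c) = -300 + 41*c)
p(-10)*(-9) = (-300 + 41*(-10))*(-9) = (-300 - 410)*(-9) = -710*(-9) = 6390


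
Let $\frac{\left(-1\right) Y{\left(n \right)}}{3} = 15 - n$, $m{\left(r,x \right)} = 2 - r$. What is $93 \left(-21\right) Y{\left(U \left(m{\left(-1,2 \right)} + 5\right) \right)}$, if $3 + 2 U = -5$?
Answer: $275373$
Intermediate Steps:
$U = -4$ ($U = - \frac{3}{2} + \frac{1}{2} \left(-5\right) = - \frac{3}{2} - \frac{5}{2} = -4$)
$Y{\left(n \right)} = -45 + 3 n$ ($Y{\left(n \right)} = - 3 \left(15 - n\right) = -45 + 3 n$)
$93 \left(-21\right) Y{\left(U \left(m{\left(-1,2 \right)} + 5\right) \right)} = 93 \left(-21\right) \left(-45 + 3 \left(- 4 \left(\left(2 - -1\right) + 5\right)\right)\right) = - 1953 \left(-45 + 3 \left(- 4 \left(\left(2 + 1\right) + 5\right)\right)\right) = - 1953 \left(-45 + 3 \left(- 4 \left(3 + 5\right)\right)\right) = - 1953 \left(-45 + 3 \left(\left(-4\right) 8\right)\right) = - 1953 \left(-45 + 3 \left(-32\right)\right) = - 1953 \left(-45 - 96\right) = \left(-1953\right) \left(-141\right) = 275373$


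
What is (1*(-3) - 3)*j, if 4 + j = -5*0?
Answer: 24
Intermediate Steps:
j = -4 (j = -4 - 5*0 = -4 + 0 = -4)
(1*(-3) - 3)*j = (1*(-3) - 3)*(-4) = (-3 - 3)*(-4) = -6*(-4) = 24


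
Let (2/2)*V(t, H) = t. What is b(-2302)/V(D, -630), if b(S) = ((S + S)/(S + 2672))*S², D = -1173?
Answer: 12198767608/217005 ≈ 56214.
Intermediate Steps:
V(t, H) = t
b(S) = 2*S³/(2672 + S) (b(S) = ((2*S)/(2672 + S))*S² = (2*S/(2672 + S))*S² = 2*S³/(2672 + S))
b(-2302)/V(D, -630) = (2*(-2302)³/(2672 - 2302))/(-1173) = (2*(-12198767608)/370)*(-1/1173) = (2*(-12198767608)*(1/370))*(-1/1173) = -12198767608/185*(-1/1173) = 12198767608/217005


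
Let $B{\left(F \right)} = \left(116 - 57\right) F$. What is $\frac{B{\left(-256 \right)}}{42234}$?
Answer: $- \frac{7552}{21117} \approx -0.35763$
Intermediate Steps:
$B{\left(F \right)} = 59 F$ ($B{\left(F \right)} = \left(116 - 57\right) F = 59 F$)
$\frac{B{\left(-256 \right)}}{42234} = \frac{59 \left(-256\right)}{42234} = \left(-15104\right) \frac{1}{42234} = - \frac{7552}{21117}$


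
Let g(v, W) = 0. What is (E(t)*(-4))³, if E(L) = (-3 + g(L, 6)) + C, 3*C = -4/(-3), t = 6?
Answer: 778688/729 ≈ 1068.2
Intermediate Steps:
C = 4/9 (C = (-4/(-3))/3 = (-4*(-⅓))/3 = (⅓)*(4/3) = 4/9 ≈ 0.44444)
E(L) = -23/9 (E(L) = (-3 + 0) + 4/9 = -3 + 4/9 = -23/9)
(E(t)*(-4))³ = (-23/9*(-4))³ = (92/9)³ = 778688/729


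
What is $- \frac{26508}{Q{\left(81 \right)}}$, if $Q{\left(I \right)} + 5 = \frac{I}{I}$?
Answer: $6627$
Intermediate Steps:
$Q{\left(I \right)} = -4$ ($Q{\left(I \right)} = -5 + \frac{I}{I} = -5 + 1 = -4$)
$- \frac{26508}{Q{\left(81 \right)}} = - \frac{26508}{-4} = \left(-26508\right) \left(- \frac{1}{4}\right) = 6627$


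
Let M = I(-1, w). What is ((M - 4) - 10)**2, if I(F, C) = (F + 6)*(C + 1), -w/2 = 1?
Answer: 361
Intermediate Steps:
w = -2 (w = -2*1 = -2)
I(F, C) = (1 + C)*(6 + F) (I(F, C) = (6 + F)*(1 + C) = (1 + C)*(6 + F))
M = -5 (M = 6 - 1 + 6*(-2) - 2*(-1) = 6 - 1 - 12 + 2 = -5)
((M - 4) - 10)**2 = ((-5 - 4) - 10)**2 = (-9 - 10)**2 = (-19)**2 = 361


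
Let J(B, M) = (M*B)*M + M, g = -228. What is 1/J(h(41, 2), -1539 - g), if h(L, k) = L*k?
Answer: 1/140933811 ≈ 7.0955e-9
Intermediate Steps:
J(B, M) = M + B*M**2 (J(B, M) = (B*M)*M + M = B*M**2 + M = M + B*M**2)
1/J(h(41, 2), -1539 - g) = 1/((-1539 - 1*(-228))*(1 + (41*2)*(-1539 - 1*(-228)))) = 1/((-1539 + 228)*(1 + 82*(-1539 + 228))) = 1/(-1311*(1 + 82*(-1311))) = 1/(-1311*(1 - 107502)) = 1/(-1311*(-107501)) = 1/140933811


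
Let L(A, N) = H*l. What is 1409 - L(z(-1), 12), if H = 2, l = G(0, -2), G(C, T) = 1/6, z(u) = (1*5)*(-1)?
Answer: 4226/3 ≈ 1408.7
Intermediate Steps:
z(u) = -5 (z(u) = 5*(-1) = -5)
G(C, T) = ⅙
l = ⅙ ≈ 0.16667
L(A, N) = ⅓ (L(A, N) = 2*(⅙) = ⅓)
1409 - L(z(-1), 12) = 1409 - 1*⅓ = 1409 - ⅓ = 4226/3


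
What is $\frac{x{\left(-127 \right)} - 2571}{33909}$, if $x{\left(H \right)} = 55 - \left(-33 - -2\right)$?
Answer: $- \frac{2485}{33909} \approx -0.073284$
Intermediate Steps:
$x{\left(H \right)} = 86$ ($x{\left(H \right)} = 55 - \left(-33 + 2\right) = 55 - -31 = 55 + 31 = 86$)
$\frac{x{\left(-127 \right)} - 2571}{33909} = \frac{86 - 2571}{33909} = \left(86 - 2571\right) \frac{1}{33909} = \left(-2485\right) \frac{1}{33909} = - \frac{2485}{33909}$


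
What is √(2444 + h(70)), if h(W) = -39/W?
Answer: √11972870/70 ≈ 49.431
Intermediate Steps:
√(2444 + h(70)) = √(2444 - 39/70) = √(171041/70) = √11972870/70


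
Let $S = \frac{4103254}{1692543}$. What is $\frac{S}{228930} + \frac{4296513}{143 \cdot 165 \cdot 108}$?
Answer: $\frac{474301131462641}{281306028886740} \approx 1.6861$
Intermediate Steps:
$S = \frac{4103254}{1692543}$ ($S = 4103254 \cdot \frac{1}{1692543} = \frac{4103254}{1692543} \approx 2.4243$)
$\frac{S}{228930} + \frac{4296513}{143 \cdot 165 \cdot 108} = \frac{4103254}{1692543 \cdot 228930} + \frac{4296513}{143 \cdot 165 \cdot 108} = \frac{4103254}{1692543} \cdot \frac{1}{228930} + \frac{4296513}{23595 \cdot 108} = \frac{2051627}{193736934495} + \frac{4296513}{2548260} = \frac{2051627}{193736934495} + 4296513 \cdot \frac{1}{2548260} = \frac{2051627}{193736934495} + \frac{110167}{65340} = \frac{474301131462641}{281306028886740}$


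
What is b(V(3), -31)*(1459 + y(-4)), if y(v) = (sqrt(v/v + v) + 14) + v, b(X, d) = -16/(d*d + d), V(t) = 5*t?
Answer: -11752/465 - 8*I*sqrt(3)/465 ≈ -25.273 - 0.029799*I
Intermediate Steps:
b(X, d) = -16/(d + d**2) (b(X, d) = -16/(d**2 + d) = -16/(d + d**2))
y(v) = 14 + v + sqrt(1 + v) (y(v) = (sqrt(1 + v) + 14) + v = (14 + sqrt(1 + v)) + v = 14 + v + sqrt(1 + v))
b(V(3), -31)*(1459 + y(-4)) = (-16/(-31*(1 - 31)))*(1459 + (14 - 4 + sqrt(1 - 4))) = (-16*(-1/31)/(-30))*(1459 + (14 - 4 + sqrt(-3))) = (-16*(-1/31)*(-1/30))*(1459 + (14 - 4 + I*sqrt(3))) = -8*(1459 + (10 + I*sqrt(3)))/465 = -8*(1469 + I*sqrt(3))/465 = -11752/465 - 8*I*sqrt(3)/465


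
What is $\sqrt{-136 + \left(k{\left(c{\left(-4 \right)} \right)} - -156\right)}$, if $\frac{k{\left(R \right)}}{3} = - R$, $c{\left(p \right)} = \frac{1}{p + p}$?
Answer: $\frac{\sqrt{326}}{4} \approx 4.5139$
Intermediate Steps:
$c{\left(p \right)} = \frac{1}{2 p}$
$k{\left(R \right)} = - 3 R$ ($k{\left(R \right)} = 3 \left(- R\right) = - 3 R$)
$\sqrt{-136 + \left(k{\left(c{\left(-4 \right)} \right)} - -156\right)} = \sqrt{-136 - \left(-156 + 3 \frac{1}{2 \left(-4\right)}\right)} = \sqrt{-136 + \left(- 3 \cdot \frac{1}{2} \left(- \frac{1}{4}\right) + 156\right)} = \sqrt{-136 + \left(\left(-3\right) \left(- \frac{1}{8}\right) + 156\right)} = \sqrt{-136 + \left(\frac{3}{8} + 156\right)} = \sqrt{-136 + \frac{1251}{8}} = \sqrt{\frac{163}{8}} = \frac{\sqrt{326}}{4}$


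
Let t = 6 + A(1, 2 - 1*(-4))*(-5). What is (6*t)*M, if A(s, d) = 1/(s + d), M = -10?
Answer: -2220/7 ≈ -317.14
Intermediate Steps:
A(s, d) = 1/(d + s)
t = 37/7 (t = 6 - 5/((2 - 1*(-4)) + 1) = 6 - 5/((2 + 4) + 1) = 6 - 5/(6 + 1) = 6 - 5/7 = 37/7 ≈ 5.2857)
(6*t)*M = (6*(37/7))*(-10) = (222/7)*(-10) = -2220/7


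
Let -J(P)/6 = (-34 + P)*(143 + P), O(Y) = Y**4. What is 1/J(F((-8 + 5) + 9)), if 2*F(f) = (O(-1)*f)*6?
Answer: 1/15456 ≈ 6.4700e-5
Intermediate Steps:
F(f) = 3*f (F(f) = (((-1)**4*f)*6)/2 = ((1*f)*6)/2 = (f*6)/2 = (6*f)/2 = 3*f)
J(P) = -6*(-34 + P)*(143 + P)
1/J(F((-8 + 5) + 9)) = 1/(29172 - 1962*((-8 + 5) + 9) - 6*9*((-8 + 5) + 9)**2) = 1/(29172 - 1962*(-3 + 9) - 6*9*(-3 + 9)**2) = 1/(29172 - 1962*6 - 6*(3*6)**2) = 1/(29172 - 654*18 - 6*18**2) = 1/(29172 - 11772 - 6*324) = 1/(29172 - 11772 - 1944) = 1/15456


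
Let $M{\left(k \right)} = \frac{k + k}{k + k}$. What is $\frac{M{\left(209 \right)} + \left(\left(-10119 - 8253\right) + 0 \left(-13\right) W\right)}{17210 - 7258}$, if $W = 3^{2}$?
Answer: $- \frac{18371}{9952} \approx -1.846$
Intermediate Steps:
$W = 9$
$M{\left(k \right)} = 1$ ($M{\left(k \right)} = \frac{2 k}{2 k} = 2 k \frac{1}{2 k} = 1$)
$\frac{M{\left(209 \right)} + \left(\left(-10119 - 8253\right) + 0 \left(-13\right) W\right)}{17210 - 7258} = \frac{1 + \left(\left(-10119 - 8253\right) + 0 \left(-13\right) 9\right)}{17210 - 7258} = \frac{1 + \left(-18372 + 0 \cdot 9\right)}{9952} = \left(1 + \left(-18372 + 0\right)\right) \frac{1}{9952} = \left(1 - 18372\right) \frac{1}{9952} = \left(-18371\right) \frac{1}{9952} = - \frac{18371}{9952}$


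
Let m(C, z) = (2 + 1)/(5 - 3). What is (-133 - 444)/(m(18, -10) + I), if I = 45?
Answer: -1154/93 ≈ -12.409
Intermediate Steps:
m(C, z) = 3/2
(-133 - 444)/(m(18, -10) + I) = (-133 - 444)/(3/2 + 45) = -577/93/2 = -577*2/93 = -1154/93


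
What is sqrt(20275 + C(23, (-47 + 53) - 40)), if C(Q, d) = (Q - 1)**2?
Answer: sqrt(20759) ≈ 144.08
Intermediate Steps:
C(Q, d) = (-1 + Q)**2
sqrt(20275 + C(23, (-47 + 53) - 40)) = sqrt(20275 + (-1 + 23)**2) = sqrt(20275 + 22**2) = sqrt(20275 + 484) = sqrt(20759)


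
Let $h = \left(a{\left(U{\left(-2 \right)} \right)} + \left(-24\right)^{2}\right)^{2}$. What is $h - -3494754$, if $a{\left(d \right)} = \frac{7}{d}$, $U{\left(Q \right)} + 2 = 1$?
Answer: $3818515$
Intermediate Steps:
$U{\left(Q \right)} = -1$ ($U{\left(Q \right)} = -2 + 1 = -1$)
$h = 323761$ ($h = \left(\frac{7}{-1} + \left(-24\right)^{2}\right)^{2} = \left(7 \left(-1\right) + 576\right)^{2} = \left(-7 + 576\right)^{2} = 569^{2} = 323761$)
$h - -3494754 = 323761 - -3494754 = 323761 + 3494754 = 3818515$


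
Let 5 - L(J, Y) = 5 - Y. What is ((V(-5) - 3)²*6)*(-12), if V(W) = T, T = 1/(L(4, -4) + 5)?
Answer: -288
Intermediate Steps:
L(J, Y) = Y (L(J, Y) = 5 - (5 - Y) = 5 + (-5 + Y) = Y)
T = 1 (T = 1/(-4 + 5) = 1/1 = 1)
V(W) = 1
((V(-5) - 3)²*6)*(-12) = ((1 - 3)²*6)*(-12) = ((-2)²*6)*(-12) = (4*6)*(-12) = 24*(-12) = -288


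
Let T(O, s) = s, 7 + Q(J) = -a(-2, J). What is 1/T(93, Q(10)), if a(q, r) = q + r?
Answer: -1/15 ≈ -0.066667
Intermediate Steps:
Q(J) = -5 - J (Q(J) = -7 - (-2 + J) = -7 + (2 - J) = -5 - J)
1/T(93, Q(10)) = 1/(-5 - 1*10) = 1/(-5 - 10) = 1/(-15) = -1/15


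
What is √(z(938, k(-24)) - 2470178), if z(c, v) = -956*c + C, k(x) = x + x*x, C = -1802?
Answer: 2*I*√842177 ≈ 1835.4*I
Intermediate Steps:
k(x) = x + x²
z(c, v) = -1802 - 956*c (z(c, v) = -956*c - 1802 = -1802 - 956*c)
√(z(938, k(-24)) - 2470178) = √((-1802 - 956*938) - 2470178) = √((-1802 - 896728) - 2470178) = √(-898530 - 2470178) = √(-3368708) = 2*I*√842177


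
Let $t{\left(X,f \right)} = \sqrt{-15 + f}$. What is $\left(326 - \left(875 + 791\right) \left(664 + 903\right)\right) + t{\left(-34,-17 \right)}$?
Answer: $-2610296 + 4 i \sqrt{2} \approx -2.6103 \cdot 10^{6} + 5.6569 i$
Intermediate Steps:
$\left(326 - \left(875 + 791\right) \left(664 + 903\right)\right) + t{\left(-34,-17 \right)} = \left(326 - \left(875 + 791\right) \left(664 + 903\right)\right) + \sqrt{-15 - 17} = \left(326 - 1666 \cdot 1567\right) + \sqrt{-32} = \left(326 - 2610622\right) + 4 i \sqrt{2} = -2610296 + 4 i \sqrt{2}$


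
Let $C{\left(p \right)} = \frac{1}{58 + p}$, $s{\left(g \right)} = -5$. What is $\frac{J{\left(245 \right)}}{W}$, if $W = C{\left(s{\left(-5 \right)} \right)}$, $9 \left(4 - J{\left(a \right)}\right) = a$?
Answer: $- \frac{11077}{9} \approx -1230.8$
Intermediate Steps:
$J{\left(a \right)} = 4 - \frac{a}{9}$
$W = \frac{1}{53}$ ($W = \frac{1}{58 - 5} = \frac{1}{53} \approx 0.018868$)
$\frac{J{\left(245 \right)}}{W} = \left(4 - \frac{245}{9}\right) \frac{1}{\frac{1}{53}} = \left(4 - \frac{245}{9}\right) 53 = \left(- \frac{209}{9}\right) 53 = - \frac{11077}{9}$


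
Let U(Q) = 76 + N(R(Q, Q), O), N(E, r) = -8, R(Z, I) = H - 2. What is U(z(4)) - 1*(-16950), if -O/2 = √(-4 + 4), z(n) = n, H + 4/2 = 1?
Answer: 17018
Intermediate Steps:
H = -1 (H = -2 + 1 = -1)
O = 0 (O = -2*√(-4 + 4) = -2*√0 = -2*0 = 0)
R(Z, I) = -3 (R(Z, I) = -1 - 2 = -3)
U(Q) = 68 (U(Q) = 76 - 8 = 68)
U(z(4)) - 1*(-16950) = 68 - 1*(-16950) = 68 + 16950 = 17018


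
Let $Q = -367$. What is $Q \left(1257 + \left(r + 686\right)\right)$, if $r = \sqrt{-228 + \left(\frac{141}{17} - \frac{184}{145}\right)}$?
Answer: $-713081 - \frac{367 i \sqrt{1342692895}}{2465} \approx -7.1308 \cdot 10^{5} - 5455.5 i$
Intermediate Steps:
$r = \frac{i \sqrt{1342692895}}{2465}$ ($r = \sqrt{-228 + \left(141 \cdot \frac{1}{17} - \frac{184}{145}\right)} = \sqrt{-228 + \left(\frac{141}{17} - \frac{184}{145}\right)} = \sqrt{-228 + \frac{17317}{2465}} = \sqrt{- \frac{544703}{2465}} = \frac{i \sqrt{1342692895}}{2465} \approx 14.865 i$)
$Q \left(1257 + \left(r + 686\right)\right) = - 367 \left(1257 + \left(\frac{i \sqrt{1342692895}}{2465} + 686\right)\right) = - 367 \left(1257 + \left(686 + \frac{i \sqrt{1342692895}}{2465}\right)\right) = - 367 \left(1943 + \frac{i \sqrt{1342692895}}{2465}\right) = -713081 - \frac{367 i \sqrt{1342692895}}{2465}$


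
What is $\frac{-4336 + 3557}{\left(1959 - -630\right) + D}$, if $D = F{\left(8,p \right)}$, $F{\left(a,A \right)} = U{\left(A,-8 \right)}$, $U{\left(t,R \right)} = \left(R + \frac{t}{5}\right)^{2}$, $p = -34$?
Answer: $- \frac{19475}{70201} \approx -0.27742$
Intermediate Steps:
$U{\left(t,R \right)} = \left(R + \frac{t}{5}\right)^{2}$ ($U{\left(t,R \right)} = \left(R + t \frac{1}{5}\right)^{2} = \left(R + \frac{t}{5}\right)^{2}$)
$F{\left(a,A \right)} = \frac{\left(-40 + A\right)^{2}}{25}$ ($F{\left(a,A \right)} = \frac{\left(A + 5 \left(-8\right)\right)^{2}}{25} = \frac{\left(A - 40\right)^{2}}{25} = \frac{\left(-40 + A\right)^{2}}{25}$)
$D = \frac{5476}{25}$ ($D = \frac{\left(-40 - 34\right)^{2}}{25} = \frac{\left(-74\right)^{2}}{25} = \frac{1}{25} \cdot 5476 = \frac{5476}{25} \approx 219.04$)
$\frac{-4336 + 3557}{\left(1959 - -630\right) + D} = \frac{-4336 + 3557}{\left(1959 - -630\right) + \frac{5476}{25}} = - \frac{779}{\left(1959 + 630\right) + \frac{5476}{25}} = - \frac{779}{2589 + \frac{5476}{25}} = - \frac{779}{\frac{70201}{25}} = \left(-779\right) \frac{25}{70201} = - \frac{19475}{70201}$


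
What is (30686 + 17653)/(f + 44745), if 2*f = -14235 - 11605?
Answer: 48339/31825 ≈ 1.5189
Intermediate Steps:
f = -12920 (f = (-14235 - 11605)/2 = (½)*(-25840) = -12920)
(30686 + 17653)/(f + 44745) = (30686 + 17653)/(-12920 + 44745) = 48339/31825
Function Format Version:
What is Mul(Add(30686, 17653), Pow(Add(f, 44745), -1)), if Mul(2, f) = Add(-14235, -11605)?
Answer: Rational(48339, 31825) ≈ 1.5189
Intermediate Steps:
f = -12920 (f = Mul(Rational(1, 2), Add(-14235, -11605)) = Mul(Rational(1, 2), -25840) = -12920)
Mul(Add(30686, 17653), Pow(Add(f, 44745), -1)) = Mul(Add(30686, 17653), Pow(Add(-12920, 44745), -1)) = Mul(48339, Pow(31825, -1)) = Mul(48339, Rational(1, 31825)) = Rational(48339, 31825)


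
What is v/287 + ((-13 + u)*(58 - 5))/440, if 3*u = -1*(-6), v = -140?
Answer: -2973/1640 ≈ -1.8128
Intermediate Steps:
u = 2 (u = (-1*(-6))/3 = (1/3)*6 = 2)
v/287 + ((-13 + u)*(58 - 5))/440 = -140/287 + ((-13 + 2)*(58 - 5))/440 = -140*1/287 - 11*53*(1/440) = -20/41 - 583*1/440 = -20/41 - 53/40 = -2973/1640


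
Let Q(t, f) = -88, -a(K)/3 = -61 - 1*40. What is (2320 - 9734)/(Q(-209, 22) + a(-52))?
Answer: -7414/215 ≈ -34.484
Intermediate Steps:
a(K) = 303 (a(K) = -3*(-61 - 1*40) = -3*(-61 - 40) = -3*(-101) = 303)
(2320 - 9734)/(Q(-209, 22) + a(-52)) = (2320 - 9734)/(-88 + 303) = -7414/215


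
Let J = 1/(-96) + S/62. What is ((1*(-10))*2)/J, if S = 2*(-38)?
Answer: 59520/3679 ≈ 16.178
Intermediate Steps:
S = -76
J = -3679/2976 (J = 1/(-96) - 76/62 = 1*(-1/96) - 76*1/62 = -1/96 - 38/31 = -3679/2976 ≈ -1.2362)
((1*(-10))*2)/J = ((1*(-10))*2)/(-3679/2976) = -10*2*(-2976/3679) = -20*(-2976/3679) = 59520/3679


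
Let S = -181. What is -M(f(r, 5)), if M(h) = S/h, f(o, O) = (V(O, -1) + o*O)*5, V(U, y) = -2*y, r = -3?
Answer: -181/65 ≈ -2.7846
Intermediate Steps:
f(o, O) = 10 + 5*O*o (f(o, O) = (-2*(-1) + o*O)*5 = (2 + O*o)*5 = 10 + 5*O*o)
M(h) = -181/h
-M(f(r, 5)) = -(-181)/(10 + 5*5*(-3)) = -(-181)/(10 - 75) = -(-181)/(-65) = -(-181)*(-1)/65 = -1*181/65 = -181/65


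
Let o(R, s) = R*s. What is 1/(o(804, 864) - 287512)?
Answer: 1/407144 ≈ 2.4561e-6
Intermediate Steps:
1/(o(804, 864) - 287512) = 1/(804*864 - 287512) = 1/(694656 - 287512) = 1/407144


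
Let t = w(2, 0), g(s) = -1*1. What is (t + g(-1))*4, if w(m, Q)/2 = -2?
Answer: -20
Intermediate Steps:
w(m, Q) = -4 (w(m, Q) = 2*(-2) = -4)
g(s) = -1
t = -4
(t + g(-1))*4 = (-4 - 1)*4 = -5*4 = -20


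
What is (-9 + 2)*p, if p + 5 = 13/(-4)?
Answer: 231/4 ≈ 57.750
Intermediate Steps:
p = -33/4 (p = -5 + 13/(-4) = -5 + 13*(-¼) = -5 - 13/4 = -33/4 ≈ -8.2500)
(-9 + 2)*p = (-9 + 2)*(-33/4) = -7*(-33/4) = 231/4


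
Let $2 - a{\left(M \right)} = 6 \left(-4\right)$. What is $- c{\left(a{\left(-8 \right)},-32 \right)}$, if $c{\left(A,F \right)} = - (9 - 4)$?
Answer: $5$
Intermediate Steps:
$a{\left(M \right)} = 26$ ($a{\left(M \right)} = 2 - 6 \left(-4\right) = 2 - -24 = 2 + 24 = 26$)
$c{\left(A,F \right)} = -5$ ($c{\left(A,F \right)} = \left(-1\right) 5 = -5$)
$- c{\left(a{\left(-8 \right)},-32 \right)} = \left(-1\right) \left(-5\right) = 5$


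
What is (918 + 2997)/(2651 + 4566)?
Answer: 3915/7217 ≈ 0.54247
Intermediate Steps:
(918 + 2997)/(2651 + 4566) = 3915/7217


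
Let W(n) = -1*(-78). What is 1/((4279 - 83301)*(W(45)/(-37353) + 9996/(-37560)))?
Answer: 19485815/413010972193 ≈ 4.7180e-5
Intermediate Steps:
W(n) = 78
1/((4279 - 83301)*(W(45)/(-37353) + 9996/(-37560))) = 1/((4279 - 83301)*(78/(-37353) + 9996/(-37560))) = 1/((-79022)*(78*(-1/37353) + 9996*(-1/37560))) = -1/(79022*(-26/12451 - 833/3130)) = -1/(79022*(-10453063/38971630)) = -1/79022*(-38971630/10453063) = 19485815/413010972193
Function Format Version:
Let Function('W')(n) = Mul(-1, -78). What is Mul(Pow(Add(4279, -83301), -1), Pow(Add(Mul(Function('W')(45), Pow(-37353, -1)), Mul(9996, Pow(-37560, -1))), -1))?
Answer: Rational(19485815, 413010972193) ≈ 4.7180e-5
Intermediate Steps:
Function('W')(n) = 78
Mul(Pow(Add(4279, -83301), -1), Pow(Add(Mul(Function('W')(45), Pow(-37353, -1)), Mul(9996, Pow(-37560, -1))), -1)) = Mul(Pow(Add(4279, -83301), -1), Pow(Add(Mul(78, Pow(-37353, -1)), Mul(9996, Pow(-37560, -1))), -1)) = Mul(Pow(-79022, -1), Pow(Add(Mul(78, Rational(-1, 37353)), Mul(9996, Rational(-1, 37560))), -1)) = Mul(Rational(-1, 79022), Pow(Add(Rational(-26, 12451), Rational(-833, 3130)), -1)) = Mul(Rational(-1, 79022), Pow(Rational(-10453063, 38971630), -1)) = Mul(Rational(-1, 79022), Rational(-38971630, 10453063)) = Rational(19485815, 413010972193)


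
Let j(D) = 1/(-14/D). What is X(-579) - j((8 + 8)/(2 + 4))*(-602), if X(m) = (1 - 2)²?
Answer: -341/3 ≈ -113.67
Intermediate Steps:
X(m) = 1 (X(m) = (-1)² = 1)
j(D) = -D/14
X(-579) - j((8 + 8)/(2 + 4))*(-602) = 1 - (-(8 + 8)/(14*(2 + 4)))*(-602) = 1 - (-8/(7*6))*(-602) = 1 - (-1/14*8/3)*(-602) = 1 - (-4)*(-602)/21 = 1 - 1*344/3 = 1 - 344/3 = -341/3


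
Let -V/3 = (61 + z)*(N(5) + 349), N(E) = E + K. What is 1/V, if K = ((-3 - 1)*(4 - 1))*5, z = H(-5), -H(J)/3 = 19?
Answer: -1/3528 ≈ -0.00028345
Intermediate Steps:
H(J) = -57 (H(J) = -3*19 = -57)
z = -57
K = -60 (K = -4*3*5 = -12*5 = -60)
N(E) = -60 + E (N(E) = E - 60 = -60 + E)
V = -3528 (V = -3*(61 - 57)*((-60 + 5) + 349) = -12*(-55 + 349) = -12*294 = -3*1176 = -3528)
1/V = 1/(-3528) = -1/3528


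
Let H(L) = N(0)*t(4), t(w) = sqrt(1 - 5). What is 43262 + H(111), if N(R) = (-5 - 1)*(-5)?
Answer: 43262 + 60*I ≈ 43262.0 + 60.0*I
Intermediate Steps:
t(w) = 2*I (t(w) = sqrt(-4) = 2*I)
N(R) = 30 (N(R) = -6*(-5) = 30)
H(L) = 60*I (H(L) = 30*(2*I) = 60*I)
43262 + H(111) = 43262 + 60*I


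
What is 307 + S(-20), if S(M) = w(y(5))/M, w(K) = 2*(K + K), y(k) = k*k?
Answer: 302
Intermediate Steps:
y(k) = k²
w(K) = 4*K (w(K) = 2*(2*K) = 4*K)
S(M) = 100/M (S(M) = (4*5²)/M = (4*25)/M = 100/M)
307 + S(-20) = 307 + 100/(-20) = 307 + 100*(-1/20) = 307 - 5 = 302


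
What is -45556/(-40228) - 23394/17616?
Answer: -5774139/29527352 ≈ -0.19555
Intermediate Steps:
-45556/(-40228) - 23394/17616 = -45556*(-1/40228) - 23394*1/17616 = 11389/10057 - 3899/2936 = -5774139/29527352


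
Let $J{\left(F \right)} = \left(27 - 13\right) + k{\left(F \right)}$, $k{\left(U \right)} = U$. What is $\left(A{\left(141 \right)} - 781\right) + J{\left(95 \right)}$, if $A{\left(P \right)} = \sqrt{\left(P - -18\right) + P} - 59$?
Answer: $-731 + 10 \sqrt{3} \approx -713.68$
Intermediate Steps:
$J{\left(F \right)} = 14 + F$ ($J{\left(F \right)} = \left(27 - 13\right) + F = 14 + F$)
$A{\left(P \right)} = -59 + \sqrt{18 + 2 P}$ ($A{\left(P \right)} = \sqrt{\left(P + 18\right) + P} - 59 = \sqrt{\left(18 + P\right) + P} - 59 = \sqrt{18 + 2 P} - 59 = -59 + \sqrt{18 + 2 P}$)
$\left(A{\left(141 \right)} - 781\right) + J{\left(95 \right)} = \left(\left(-59 + \sqrt{18 + 2 \cdot 141}\right) - 781\right) + \left(14 + 95\right) = \left(\left(-59 + \sqrt{18 + 282}\right) - 781\right) + 109 = \left(\left(-59 + \sqrt{300}\right) - 781\right) + 109 = \left(\left(-59 + 10 \sqrt{3}\right) - 781\right) + 109 = \left(-840 + 10 \sqrt{3}\right) + 109 = -731 + 10 \sqrt{3}$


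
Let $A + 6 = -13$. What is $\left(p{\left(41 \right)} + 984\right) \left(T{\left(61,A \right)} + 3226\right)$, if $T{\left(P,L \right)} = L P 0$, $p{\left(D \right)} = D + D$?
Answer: $3438916$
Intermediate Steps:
$A = -19$ ($A = -6 - 13 = -19$)
$p{\left(D \right)} = 2 D$
$T{\left(P,L \right)} = 0$
$\left(p{\left(41 \right)} + 984\right) \left(T{\left(61,A \right)} + 3226\right) = \left(2 \cdot 41 + 984\right) \left(0 + 3226\right) = \left(82 + 984\right) 3226 = 1066 \cdot 3226 = 3438916$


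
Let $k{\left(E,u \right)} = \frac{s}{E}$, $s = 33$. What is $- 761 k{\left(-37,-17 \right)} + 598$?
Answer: $\frac{47239}{37} \approx 1276.7$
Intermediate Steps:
$k{\left(E,u \right)} = \frac{33}{E}$
$- 761 k{\left(-37,-17 \right)} + 598 = - 761 \frac{33}{-37} + 598 = - 761 \cdot 33 \left(- \frac{1}{37}\right) + 598 = \left(-761\right) \left(- \frac{33}{37}\right) + 598 = \frac{25113}{37} + 598 = \frac{47239}{37}$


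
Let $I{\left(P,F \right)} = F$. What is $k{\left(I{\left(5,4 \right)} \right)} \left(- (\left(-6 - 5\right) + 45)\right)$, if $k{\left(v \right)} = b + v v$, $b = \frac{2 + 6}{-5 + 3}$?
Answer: $-408$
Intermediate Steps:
$b = -4$ ($b = \frac{8}{-2} = 8 \left(- \frac{1}{2}\right) = -4$)
$k{\left(v \right)} = -4 + v^{2}$ ($k{\left(v \right)} = -4 + v v = -4 + v^{2}$)
$k{\left(I{\left(5,4 \right)} \right)} \left(- (\left(-6 - 5\right) + 45)\right) = \left(-4 + 4^{2}\right) \left(- (\left(-6 - 5\right) + 45)\right) = \left(-4 + 16\right) \left(- (\left(-6 - 5\right) + 45)\right) = 12 \left(- (-11 + 45)\right) = 12 \left(\left(-1\right) 34\right) = 12 \left(-34\right) = -408$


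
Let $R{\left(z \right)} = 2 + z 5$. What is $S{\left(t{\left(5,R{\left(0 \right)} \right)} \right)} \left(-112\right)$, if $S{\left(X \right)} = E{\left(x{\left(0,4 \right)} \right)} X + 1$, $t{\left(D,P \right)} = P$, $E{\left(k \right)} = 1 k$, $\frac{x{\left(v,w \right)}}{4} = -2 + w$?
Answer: $-1904$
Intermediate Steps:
$x{\left(v,w \right)} = -8 + 4 w$ ($x{\left(v,w \right)} = 4 \left(-2 + w\right) = -8 + 4 w$)
$E{\left(k \right)} = k$
$R{\left(z \right)} = 2 + 5 z$
$S{\left(X \right)} = 1 + 8 X$ ($S{\left(X \right)} = \left(-8 + 4 \cdot 4\right) X + 1 = \left(-8 + 16\right) X + 1 = 8 X + 1 = 1 + 8 X$)
$S{\left(t{\left(5,R{\left(0 \right)} \right)} \right)} \left(-112\right) = \left(1 + 8 \left(2 + 5 \cdot 0\right)\right) \left(-112\right) = \left(1 + 8 \left(2 + 0\right)\right) \left(-112\right) = \left(1 + 8 \cdot 2\right) \left(-112\right) = \left(1 + 16\right) \left(-112\right) = 17 \left(-112\right) = -1904$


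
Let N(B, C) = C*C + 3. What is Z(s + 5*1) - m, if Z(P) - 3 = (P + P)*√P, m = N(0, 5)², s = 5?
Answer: -781 + 20*√10 ≈ -717.75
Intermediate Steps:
N(B, C) = 3 + C² (N(B, C) = C² + 3 = 3 + C²)
m = 784 (m = (3 + 5²)² = (3 + 25)² = 28² = 784)
Z(P) = 3 + 2*P^(3/2) (Z(P) = 3 + (P + P)*√P = 3 + (2*P)*√P = 3 + 2*P^(3/2))
Z(s + 5*1) - m = (3 + 2*(5 + 5*1)^(3/2)) - 1*784 = (3 + 2*(5 + 5)^(3/2)) - 784 = (3 + 2*10^(3/2)) - 784 = (3 + 2*(10*√10)) - 784 = (3 + 20*√10) - 784 = -781 + 20*√10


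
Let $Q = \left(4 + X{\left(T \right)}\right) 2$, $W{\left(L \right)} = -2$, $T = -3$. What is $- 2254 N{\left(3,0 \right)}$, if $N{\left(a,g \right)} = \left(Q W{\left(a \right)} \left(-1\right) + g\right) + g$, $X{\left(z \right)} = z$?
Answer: $-9016$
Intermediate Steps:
$Q = 2$ ($Q = \left(4 - 3\right) 2 = 1 \cdot 2 = 2$)
$N{\left(a,g \right)} = 4 + 2 g$ ($N{\left(a,g \right)} = \left(2 \left(-2\right) \left(-1\right) + g\right) + g = \left(\left(-4\right) \left(-1\right) + g\right) + g = \left(4 + g\right) + g = 4 + 2 g$)
$- 2254 N{\left(3,0 \right)} = - 2254 \left(4 + 2 \cdot 0\right) = - 2254 \left(4 + 0\right) = \left(-2254\right) 4 = -9016$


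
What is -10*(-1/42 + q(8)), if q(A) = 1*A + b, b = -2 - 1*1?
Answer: -1045/21 ≈ -49.762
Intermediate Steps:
b = -3 (b = -2 - 1 = -3)
q(A) = -3 + A (q(A) = 1*A - 3 = A - 3 = -3 + A)
-10*(-1/42 + q(8)) = -10*(-1/42 + (-3 + 8)) = -10*(-1*1/42 + 5) = -10*(-1/42 + 5) = -10*209/42 = -1045/21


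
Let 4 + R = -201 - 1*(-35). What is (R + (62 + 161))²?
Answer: 2809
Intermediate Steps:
R = -170 (R = -4 + (-201 - 1*(-35)) = -4 + (-201 + 35) = -4 - 166 = -170)
(R + (62 + 161))² = (-170 + (62 + 161))² = (-170 + 223)² = 53² = 2809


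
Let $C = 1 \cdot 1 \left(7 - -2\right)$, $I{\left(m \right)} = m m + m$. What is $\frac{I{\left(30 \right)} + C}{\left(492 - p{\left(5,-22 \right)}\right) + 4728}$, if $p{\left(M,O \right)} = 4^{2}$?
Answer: $\frac{939}{5204} \approx 0.18044$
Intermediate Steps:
$p{\left(M,O \right)} = 16$
$I{\left(m \right)} = m + m^{2}$ ($I{\left(m \right)} = m^{2} + m = m + m^{2}$)
$C = 9$ ($C = 1 \left(7 + 2\right) = 1 \cdot 9 = 9$)
$\frac{I{\left(30 \right)} + C}{\left(492 - p{\left(5,-22 \right)}\right) + 4728} = \frac{30 \left(1 + 30\right) + 9}{\left(492 - 16\right) + 4728} = \frac{30 \cdot 31 + 9}{\left(492 - 16\right) + 4728} = \frac{930 + 9}{476 + 4728} = \frac{939}{5204}$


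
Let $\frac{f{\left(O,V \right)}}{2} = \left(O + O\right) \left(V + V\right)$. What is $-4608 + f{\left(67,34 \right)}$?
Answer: $13616$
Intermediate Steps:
$f{\left(O,V \right)} = 8 O V$ ($f{\left(O,V \right)} = 2 \left(O + O\right) \left(V + V\right) = 2 \cdot 2 O 2 V = 2 \cdot 4 O V = 8 O V$)
$-4608 + f{\left(67,34 \right)} = -4608 + 8 \cdot 67 \cdot 34 = -4608 + 18224 = 13616$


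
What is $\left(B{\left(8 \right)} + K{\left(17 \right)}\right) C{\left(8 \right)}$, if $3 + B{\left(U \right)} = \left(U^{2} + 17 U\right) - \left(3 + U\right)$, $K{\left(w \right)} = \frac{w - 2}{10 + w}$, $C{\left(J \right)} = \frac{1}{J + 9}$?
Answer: $\frac{1679}{153} \approx 10.974$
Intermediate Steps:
$C{\left(J \right)} = \frac{1}{9 + J}$
$K{\left(w \right)} = \frac{-2 + w}{10 + w}$
$B{\left(U \right)} = -6 + U^{2} + 16 U$ ($B{\left(U \right)} = -3 - \left(3 - U^{2} - 16 U\right) = -3 + \left(-3 + U^{2} + 16 U\right) = -6 + U^{2} + 16 U$)
$\left(B{\left(8 \right)} + K{\left(17 \right)}\right) C{\left(8 \right)} = \frac{\left(-6 + 8^{2} + 16 \cdot 8\right) + \frac{-2 + 17}{10 + 17}}{9 + 8} = \frac{\left(-6 + 64 + 128\right) + \frac{1}{27} \cdot 15}{17} = \left(186 + \frac{1}{27} \cdot 15\right) \frac{1}{17} = \left(186 + \frac{5}{9}\right) \frac{1}{17} = \frac{1679}{9} \cdot \frac{1}{17} = \frac{1679}{153}$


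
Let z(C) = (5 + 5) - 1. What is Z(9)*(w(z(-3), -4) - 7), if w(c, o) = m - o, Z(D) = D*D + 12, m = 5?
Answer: 186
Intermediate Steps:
Z(D) = 12 + D² (Z(D) = D² + 12 = 12 + D²)
z(C) = 9 (z(C) = 10 - 1 = 9)
w(c, o) = 5 - o
Z(9)*(w(z(-3), -4) - 7) = (12 + 9²)*((5 - 1*(-4)) - 7) = (12 + 81)*((5 + 4) - 7) = 93*(9 - 7) = 93*2 = 186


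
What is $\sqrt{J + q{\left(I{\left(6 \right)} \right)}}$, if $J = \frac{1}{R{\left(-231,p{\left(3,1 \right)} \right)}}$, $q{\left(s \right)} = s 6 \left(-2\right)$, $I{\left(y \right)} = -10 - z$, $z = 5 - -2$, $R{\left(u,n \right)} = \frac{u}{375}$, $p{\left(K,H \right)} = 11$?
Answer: $\frac{\sqrt{1199891}}{77} \approx 14.226$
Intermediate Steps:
$R{\left(u,n \right)} = \frac{u}{375}$ ($R{\left(u,n \right)} = u \frac{1}{375} = \frac{u}{375}$)
$z = 7$ ($z = 5 + 2 = 7$)
$I{\left(y \right)} = -17$ ($I{\left(y \right)} = -10 - 7 = -17$)
$q{\left(s \right)} = - 12 s$ ($q{\left(s \right)} = 6 s \left(-2\right) = - 12 s$)
$J = - \frac{125}{77}$ ($J = \frac{1}{\frac{1}{375} \left(-231\right)} = \frac{1}{- \frac{77}{125}} = - \frac{125}{77} \approx -1.6234$)
$\sqrt{J + q{\left(I{\left(6 \right)} \right)}} = \sqrt{- \frac{125}{77} - -204} = \sqrt{- \frac{125}{77} + 204} = \sqrt{\frac{15583}{77}} = \frac{\sqrt{1199891}}{77}$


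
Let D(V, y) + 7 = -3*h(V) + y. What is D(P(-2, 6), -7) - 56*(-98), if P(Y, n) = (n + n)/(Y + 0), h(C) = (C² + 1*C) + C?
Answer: 5402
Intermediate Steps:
h(C) = C² + 2*C (h(C) = (C² + C) + C = (C + C²) + C = C² + 2*C)
P(Y, n) = 2*n/Y (P(Y, n) = (2*n)/Y = 2*n/Y)
D(V, y) = -7 + y - 3*V*(2 + V) (D(V, y) = -7 + (-3*V*(2 + V) + y) = -7 + (y - 3*V*(2 + V)) = -7 + y - 3*V*(2 + V))
D(P(-2, 6), -7) - 56*(-98) = (-7 - 7 - 3*2*6/(-2)*(2 + 2*6/(-2))) - 56*(-98) = (-7 - 7 - 3*2*6*(-½)*(2 + 2*6*(-½))) + 5488 = (-7 - 7 - 3*(-6)*(2 - 6)) + 5488 = (-7 - 7 - 3*(-6)*(-4)) + 5488 = (-7 - 7 - 72) + 5488 = -86 + 5488 = 5402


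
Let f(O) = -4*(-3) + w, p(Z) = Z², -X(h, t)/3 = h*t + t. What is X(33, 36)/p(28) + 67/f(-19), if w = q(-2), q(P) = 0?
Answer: 529/588 ≈ 0.89966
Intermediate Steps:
X(h, t) = -3*t - 3*h*t (X(h, t) = -3*(h*t + t) = -3*(t + h*t) = -3*t - 3*h*t)
w = 0
f(O) = 12 (f(O) = -4*(-3) + 0 = 12 + 0 = 12)
X(33, 36)/p(28) + 67/f(-19) = (-3*36*(1 + 33))/(28²) + 67/12 = -3*36*34/784 + 67*(1/12) = -3672*1/784 + 67/12 = -459/98 + 67/12 = 529/588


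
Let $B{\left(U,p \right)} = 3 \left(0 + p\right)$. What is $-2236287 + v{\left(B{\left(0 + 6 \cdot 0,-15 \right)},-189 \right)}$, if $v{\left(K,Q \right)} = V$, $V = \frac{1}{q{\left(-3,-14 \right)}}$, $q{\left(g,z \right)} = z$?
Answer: $- \frac{31308019}{14} \approx -2.2363 \cdot 10^{6}$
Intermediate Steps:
$B{\left(U,p \right)} = 3 p$
$V = - \frac{1}{14}$ ($V = \frac{1}{-14} = - \frac{1}{14} \approx -0.071429$)
$v{\left(K,Q \right)} = - \frac{1}{14}$
$-2236287 + v{\left(B{\left(0 + 6 \cdot 0,-15 \right)},-189 \right)} = -2236287 - \frac{1}{14} = - \frac{31308019}{14}$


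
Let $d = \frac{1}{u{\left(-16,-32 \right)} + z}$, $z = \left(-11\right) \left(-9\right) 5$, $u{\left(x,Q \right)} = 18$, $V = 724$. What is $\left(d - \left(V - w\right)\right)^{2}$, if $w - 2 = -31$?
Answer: $\frac{149218418944}{263169} \approx 5.6701 \cdot 10^{5}$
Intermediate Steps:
$w = -29$ ($w = 2 - 31 = -29$)
$z = 495$ ($z = 99 \cdot 5 = 495$)
$d = \frac{1}{513}$ ($d = \frac{1}{18 + 495} = \frac{1}{513} \approx 0.0019493$)
$\left(d - \left(V - w\right)\right)^{2} = \left(\frac{1}{513} - 753\right)^{2} = \left(- \frac{386288}{513}\right)^{2} = \frac{149218418944}{263169}$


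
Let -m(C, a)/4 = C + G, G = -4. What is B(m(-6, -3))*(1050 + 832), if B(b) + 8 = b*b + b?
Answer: 3071424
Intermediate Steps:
m(C, a) = 16 - 4*C (m(C, a) = -4*(C - 4) = -4*(-4 + C) = 16 - 4*C)
B(b) = -8 + b + b**2 (B(b) = -8 + (b*b + b) = -8 + (b**2 + b) = -8 + (b + b**2) = -8 + b + b**2)
B(m(-6, -3))*(1050 + 832) = (-8 + (16 - 4*(-6)) + (16 - 4*(-6))**2)*(1050 + 832) = (-8 + (16 + 24) + (16 + 24)**2)*1882 = (-8 + 40 + 40**2)*1882 = (-8 + 40 + 1600)*1882 = 1632*1882 = 3071424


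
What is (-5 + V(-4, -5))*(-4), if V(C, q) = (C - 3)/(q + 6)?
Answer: 48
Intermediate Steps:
V(C, q) = (-3 + C)/(6 + q)
(-5 + V(-4, -5))*(-4) = (-5 + (-3 - 4)/(6 - 5))*(-4) = (-5 - 7/1)*(-4) = (-5 + 1*(-7))*(-4) = (-5 - 7)*(-4) = -12*(-4) = 48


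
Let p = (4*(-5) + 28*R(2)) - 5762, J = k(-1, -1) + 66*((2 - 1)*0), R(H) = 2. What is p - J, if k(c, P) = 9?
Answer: -5735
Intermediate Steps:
J = 9 (J = 9 + 66*((2 - 1)*0) = 9 + 66*(1*0) = 9 + 66*0 = 9 + 0 = 9)
p = -5726 (p = (4*(-5) + 28*2) - 5762 = (-20 + 56) - 5762 = 36 - 5762 = -5726)
p - J = -5726 - 1*9 = -5726 - 9 = -5735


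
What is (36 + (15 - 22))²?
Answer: 841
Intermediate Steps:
(36 + (15 - 22))² = (36 - 7)² = 29² = 841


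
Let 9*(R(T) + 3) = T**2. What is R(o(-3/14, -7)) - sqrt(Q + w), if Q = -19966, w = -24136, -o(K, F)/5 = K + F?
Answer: 249733/1764 - I*sqrt(44102) ≈ 141.57 - 210.0*I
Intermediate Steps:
o(K, F) = -5*F - 5*K (o(K, F) = -5*(K + F) = -5*(F + K) = -5*F - 5*K)
R(T) = -3 + T**2/9
R(o(-3/14, -7)) - sqrt(Q + w) = (-3 + (-5*(-7) - (-15)/14)**2/9) - sqrt(-19966 - 24136) = (-3 + (35 - (-15)/14)**2/9) - sqrt(-44102) = (-3 + (35 - 5*(-3/14))**2/9) - I*sqrt(44102) = (-3 + (35 + 15/14)**2/9) - I*sqrt(44102) = (-3 + (505/14)**2/9) - I*sqrt(44102) = (-3 + (1/9)*(255025/196)) - I*sqrt(44102) = (-3 + 255025/1764) - I*sqrt(44102) = 249733/1764 - I*sqrt(44102)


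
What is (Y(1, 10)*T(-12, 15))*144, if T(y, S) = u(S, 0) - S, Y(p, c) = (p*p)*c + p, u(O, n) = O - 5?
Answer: -7920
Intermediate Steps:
u(O, n) = -5 + O
Y(p, c) = p + c*p**2 (Y(p, c) = p**2*c + p = c*p**2 + p = p + c*p**2)
T(y, S) = -5 (T(y, S) = (-5 + S) - S = -5)
(Y(1, 10)*T(-12, 15))*144 = ((1*(1 + 10*1))*(-5))*144 = ((1*(1 + 10))*(-5))*144 = ((1*11)*(-5))*144 = (11*(-5))*144 = -55*144 = -7920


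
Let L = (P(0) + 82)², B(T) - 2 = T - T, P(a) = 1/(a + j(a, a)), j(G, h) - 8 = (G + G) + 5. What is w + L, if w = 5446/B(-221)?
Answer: 1598676/169 ≈ 9459.6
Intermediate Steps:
j(G, h) = 13 + 2*G (j(G, h) = 8 + ((G + G) + 5) = 8 + (2*G + 5) = 8 + (5 + 2*G) = 13 + 2*G)
P(a) = 1/(13 + 3*a) (P(a) = 1/(a + (13 + 2*a)) = 1/(13 + 3*a))
B(T) = 2 (B(T) = 2 + (T - T) = 2 + 0 = 2)
L = 1138489/169 (L = (1/(13 + 3*0) + 82)² = (1/(13 + 0) + 82)² = (1/13 + 82)² = (1067/13)² = 1138489/169 ≈ 6736.6)
w = 2723 (w = 5446/2 = 5446*(½) = 2723)
w + L = 2723 + 1138489/169 = 1598676/169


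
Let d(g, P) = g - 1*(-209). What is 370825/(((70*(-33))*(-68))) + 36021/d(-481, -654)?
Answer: -1167503/8976 ≈ -130.07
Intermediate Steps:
d(g, P) = 209 + g (d(g, P) = g + 209 = 209 + g)
370825/(((70*(-33))*(-68))) + 36021/d(-481, -654) = 370825/(((70*(-33))*(-68))) + 36021/(209 - 481) = 370825/((-2310*(-68))) + 36021/(-272) = 370825/157080 + 36021*(-1/272) = 370825*(1/157080) - 36021/272 = 10595/4488 - 36021/272 = -1167503/8976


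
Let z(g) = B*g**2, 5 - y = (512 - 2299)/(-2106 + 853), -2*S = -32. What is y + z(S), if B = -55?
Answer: -17637762/1253 ≈ -14076.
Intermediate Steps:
S = 16 (S = -1/2*(-32) = 16)
y = 4478/1253 (y = 5 - (512 - 2299)/(-2106 + 853) = 5 - (-1787)/(-1253) = 5 - (-1787)*(-1)/1253 = 5 - 1*1787/1253 = 5 - 1787/1253 = 4478/1253 ≈ 3.5738)
z(g) = -55*g**2
y + z(S) = 4478/1253 - 55*16**2 = 4478/1253 - 55*256 = 4478/1253 - 14080 = -17637762/1253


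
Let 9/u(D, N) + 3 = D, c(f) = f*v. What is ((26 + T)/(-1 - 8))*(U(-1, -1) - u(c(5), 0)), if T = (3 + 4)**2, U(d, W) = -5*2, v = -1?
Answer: 1775/24 ≈ 73.958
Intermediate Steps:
U(d, W) = -10
c(f) = -f (c(f) = f*(-1) = -f)
T = 49 (T = 7**2 = 49)
u(D, N) = 9/(-3 + D)
((26 + T)/(-1 - 8))*(U(-1, -1) - u(c(5), 0)) = ((26 + 49)/(-1 - 8))*(-10 - 9/(-3 - 1*5)) = (75/(-9))*(-10 - 9/(-3 - 5)) = (75*(-1/9))*(-10 - 9/(-8)) = -25*(-10 - 9*(-1)/8)/3 = -25*(-10 - 1*(-9/8))/3 = -25*(-10 + 9/8)/3 = -25/3*(-71/8) = 1775/24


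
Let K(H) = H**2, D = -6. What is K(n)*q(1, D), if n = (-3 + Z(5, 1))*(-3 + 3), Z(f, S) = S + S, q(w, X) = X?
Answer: 0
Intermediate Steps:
Z(f, S) = 2*S
n = 0 (n = (-3 + 2*1)*(-3 + 3) = (-3 + 2)*0 = -1*0 = 0)
K(n)*q(1, D) = 0**2*(-6) = 0*(-6) = 0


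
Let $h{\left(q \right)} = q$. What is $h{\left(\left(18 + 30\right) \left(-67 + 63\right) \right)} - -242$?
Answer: $50$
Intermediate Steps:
$h{\left(\left(18 + 30\right) \left(-67 + 63\right) \right)} - -242 = \left(18 + 30\right) \left(-67 + 63\right) - -242 = 48 \left(-4\right) + 242 = -192 + 242 = 50$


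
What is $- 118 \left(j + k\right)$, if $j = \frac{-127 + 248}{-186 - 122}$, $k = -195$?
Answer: $\frac{322789}{14} \approx 23056.0$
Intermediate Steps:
$j = - \frac{11}{28}$ ($j = \frac{121}{-308} = 121 \left(- \frac{1}{308}\right) = - \frac{11}{28} \approx -0.39286$)
$- 118 \left(j + k\right) = - 118 \left(- \frac{11}{28} - 195\right) = \left(-118\right) \left(- \frac{5471}{28}\right) = \frac{322789}{14}$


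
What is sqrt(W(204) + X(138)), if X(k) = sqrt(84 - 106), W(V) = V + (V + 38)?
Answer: sqrt(446 + I*sqrt(22)) ≈ 21.119 + 0.111*I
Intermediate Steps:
W(V) = 38 + 2*V (W(V) = V + (38 + V) = 38 + 2*V)
X(k) = I*sqrt(22) (X(k) = sqrt(-22) = I*sqrt(22))
sqrt(W(204) + X(138)) = sqrt((38 + 2*204) + I*sqrt(22)) = sqrt((38 + 408) + I*sqrt(22)) = sqrt(446 + I*sqrt(22))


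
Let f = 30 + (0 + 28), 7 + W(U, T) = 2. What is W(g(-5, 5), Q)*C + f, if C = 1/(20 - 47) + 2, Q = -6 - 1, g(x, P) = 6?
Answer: 1301/27 ≈ 48.185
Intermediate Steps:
Q = -7
W(U, T) = -5 (W(U, T) = -7 + 2 = -5)
C = 53/27 (C = 1/(-27) + 2 = -1/27 + 2 = 53/27 ≈ 1.9630)
f = 58 (f = 30 + 28 = 58)
W(g(-5, 5), Q)*C + f = -5*53/27 + 58 = -265/27 + 58 = 1301/27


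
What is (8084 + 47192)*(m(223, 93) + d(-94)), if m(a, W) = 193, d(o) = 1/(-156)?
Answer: 32003741/3 ≈ 1.0668e+7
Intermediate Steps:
d(o) = -1/156
(8084 + 47192)*(m(223, 93) + d(-94)) = (8084 + 47192)*(193 - 1/156) = 55276*(30107/156) = 32003741/3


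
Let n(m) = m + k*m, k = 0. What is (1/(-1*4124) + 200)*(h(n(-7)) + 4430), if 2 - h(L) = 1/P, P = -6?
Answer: 7311293269/8248 ≈ 8.8643e+5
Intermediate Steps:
n(m) = m (n(m) = m + 0*m = m + 0 = m)
h(L) = 13/6 (h(L) = 2 - 1/(-6) = 2 - 1*(-⅙) = 2 + ⅙ = 13/6)
(1/(-1*4124) + 200)*(h(n(-7)) + 4430) = (1/(-1*4124) + 200)*(13/6 + 4430) = (1/(-4124) + 200)*(26593/6) = (-1/4124 + 200)*(26593/6) = (824799/4124)*(26593/6) = 7311293269/8248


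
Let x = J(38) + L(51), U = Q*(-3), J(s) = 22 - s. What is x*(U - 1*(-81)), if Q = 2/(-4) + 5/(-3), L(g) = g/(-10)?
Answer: -7385/4 ≈ -1846.3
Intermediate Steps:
L(g) = -g/10 (L(g) = g*(-1/10) = -g/10)
Q = -13/6 (Q = 2*(-1/4) + 5*(-1/3) = -1/2 - 5/3 = -13/6 ≈ -2.1667)
U = 13/2 (U = -13/6*(-3) = 13/2 ≈ 6.5000)
x = -211/10 (x = (22 - 1*38) - 1/10*51 = (22 - 38) - 51/10 = -16 - 51/10 = -211/10 ≈ -21.100)
x*(U - 1*(-81)) = -211*(13/2 - 1*(-81))/10 = -211*(13/2 + 81)/10 = -211/10*175/2 = -7385/4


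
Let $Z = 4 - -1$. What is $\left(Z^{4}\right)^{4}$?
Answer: $152587890625$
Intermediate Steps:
$Z = 5$ ($Z = 4 + 1 = 5$)
$\left(Z^{4}\right)^{4} = \left(5^{4}\right)^{4} = 625^{4} = 152587890625$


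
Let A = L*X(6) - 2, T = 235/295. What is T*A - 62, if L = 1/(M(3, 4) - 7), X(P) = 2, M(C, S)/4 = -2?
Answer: -56374/885 ≈ -63.699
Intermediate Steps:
T = 47/59 (T = 235*(1/295) = 47/59 ≈ 0.79661)
M(C, S) = -8 (M(C, S) = 4*(-2) = -8)
L = -1/15 (L = 1/(-8 - 7) = 1/(-15) = -1/15 ≈ -0.066667)
A = -32/15 (A = -1/15*2 - 2 = -2/15 - 2 = -32/15 ≈ -2.1333)
T*A - 62 = (47/59)*(-32/15) - 62 = -1504/885 - 62 = -56374/885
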